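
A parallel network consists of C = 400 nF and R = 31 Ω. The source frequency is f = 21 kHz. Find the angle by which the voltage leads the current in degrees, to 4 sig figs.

ω = 2πf = 131900 rad/s
X_C = 1/(ωC) = 18.95 Ω
Parallel: admittances add. Y = 1/R + jωC
Y = (0.03226 + j0.05278) S
|Y| = 0.06186 S → |Z| = 1/|Y| = 16.17 Ω, ∠Z = −∠Y = -58.57°

-58.57°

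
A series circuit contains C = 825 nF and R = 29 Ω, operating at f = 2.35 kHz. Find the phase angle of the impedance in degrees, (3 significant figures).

-70.5°

ω = 2πf = 14770 rad/s
X_C = 1/(ωC) = 82.1 Ω
Z = 29.0 − j82.1 Ω
|Z| = √(29.0² + 82.1²) = 87.1 Ω
∠Z = arctan(-82.1/29.0) = -70.5°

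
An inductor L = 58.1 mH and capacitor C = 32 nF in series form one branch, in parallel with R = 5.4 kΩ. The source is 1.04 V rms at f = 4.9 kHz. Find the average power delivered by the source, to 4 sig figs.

200.3 μW

ω = 2πf = 30790 rad/s
X_L = ωL = 1789 Ω
X_C = 1/(ωC) = 1015 Ω
Branch 1: Z₁ = R = 5400 Ω
Branch 2 (series LC): Z₂ = j(X_L − X_C) = j773.7 Ω
Parallel: Z = Z₁Z₂/(Z₁+Z₂), |Z| = 765.9 Ω, ∠Z = 81.85°
I = V/|Z| = 1.358 mA
P = VI cos φ = 1.04 × 0.001358 × cos(81.85°) = 200.3 μW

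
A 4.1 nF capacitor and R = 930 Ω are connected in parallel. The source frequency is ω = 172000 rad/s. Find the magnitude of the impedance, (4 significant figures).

777.7 Ω

X_C = 1/(ωC) = 1418 Ω
Parallel: admittances add. Y = 1/R + jωC
Y = (0.001075 + j0.0007052) S
|Y| = 0.001286 S → |Z| = 1/|Y| = 777.7 Ω, ∠Z = −∠Y = -33.26°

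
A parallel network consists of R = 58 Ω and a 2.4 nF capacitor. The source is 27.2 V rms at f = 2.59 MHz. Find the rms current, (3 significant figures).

ω = 2πf = 1.627e+07 rad/s
X_C = 1/(ωC) = 25.6 Ω
Parallel: admittances add. Y = 1/R + jωC
Y = (0.0172 + j0.0391) S
|Y| = 0.0427 S → |Z| = 1/|Y| = 23.4 Ω, ∠Z = −∠Y = -66.2°
I = V/|Z| = 27.2/23.4 = 1.16 A

1.16 A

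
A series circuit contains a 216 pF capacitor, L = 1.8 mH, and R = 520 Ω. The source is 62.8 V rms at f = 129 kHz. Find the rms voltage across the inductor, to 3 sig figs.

ω = 2πf = 810500 rad/s
X_L = ωL = 1460 Ω
X_C = 1/(ωC) = 5710 Ω
Net reactance X = X_L − X_C = -4250 Ω
Z = 520 − j4250 Ω
|Z| = √(520² + 4250²) = 4280 Ω
I = V/|Z| = 14.7 mA
V_L = I·|Z_L| = 0.0147 × 1460 = 21.4 V

21.4 V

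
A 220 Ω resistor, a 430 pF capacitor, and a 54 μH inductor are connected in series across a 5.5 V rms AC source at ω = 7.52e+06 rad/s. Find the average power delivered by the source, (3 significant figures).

X_L = ωL = 406 Ω
X_C = 1/(ωC) = 309 Ω
Net reactance X = X_L − X_C = 96.8 Ω
Z = 220 + j96.8 Ω
|Z| = √(220² + 96.8²) = 240 Ω
∠Z = arctan(96.8/220) = 23.8°
I = V/|Z| = 22.9 mA
P = VI cos φ = 5.5 × 0.0229 × cos(23.8°) = 115 mW

115 mW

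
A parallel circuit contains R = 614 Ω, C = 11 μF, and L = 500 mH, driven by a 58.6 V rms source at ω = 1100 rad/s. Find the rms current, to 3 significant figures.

610 mA

X_L = ωL = 550 Ω
X_C = 1/(ωC) = 82.6 Ω
Parallel: admittances add. Y = 1/R + 1/(jωL) + jωC
Y = (0.00163 + j0.0103) S
|Y| = 0.0104 S → |Z| = 1/|Y| = 96.1 Ω, ∠Z = −∠Y = -81.0°
I = V/|Z| = 58.6/96.1 = 610 mA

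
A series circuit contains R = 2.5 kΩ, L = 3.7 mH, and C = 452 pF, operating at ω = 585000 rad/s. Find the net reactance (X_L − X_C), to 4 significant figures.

X_L = ωL = 2164 Ω
X_C = 1/(ωC) = 3782 Ω
X = 2164 − 3782 = -1617 Ω

-1617 Ω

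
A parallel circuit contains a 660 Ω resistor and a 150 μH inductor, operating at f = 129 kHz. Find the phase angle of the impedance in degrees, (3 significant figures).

ω = 2πf = 810500 rad/s
X_L = ωL = 122 Ω
Parallel: admittances add. Y = 1/R + 1/(jωL)
Y = (0.00152 − j0.00823) S
|Y| = 0.00836 S → |Z| = 1/|Y| = 120 Ω, ∠Z = −∠Y = 79.6°

79.6°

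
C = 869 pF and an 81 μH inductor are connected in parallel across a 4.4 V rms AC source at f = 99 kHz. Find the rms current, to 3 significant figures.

84.9 mA

ω = 2πf = 622000 rad/s
X_L = ωL = 50.4 Ω
X_C = 1/(ωC) = 1850 Ω
Parallel: admittances add. Y = 1/(jωL) + jωC
Y = (0 − j0.0193) S
|Y| = 0.0193 S → |Z| = 1/|Y| = 51.8 Ω, ∠Z = −∠Y = 90.0°
I = V/|Z| = 4.4/51.8 = 84.9 mA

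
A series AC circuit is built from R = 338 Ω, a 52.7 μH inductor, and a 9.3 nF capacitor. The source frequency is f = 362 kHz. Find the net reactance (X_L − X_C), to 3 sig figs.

72.6 Ω

ω = 2πf = 2.275e+06 rad/s
X_L = ωL = 120 Ω
X_C = 1/(ωC) = 47.3 Ω
X = 120 − 47.3 = 72.6 Ω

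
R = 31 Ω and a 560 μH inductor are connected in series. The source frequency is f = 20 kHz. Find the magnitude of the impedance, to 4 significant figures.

76.90 Ω

ω = 2πf = 125700 rad/s
X_L = ωL = 70.37 Ω
Z = 31.00 + j70.37 Ω
|Z| = √(31.00² + 70.37²) = 76.90 Ω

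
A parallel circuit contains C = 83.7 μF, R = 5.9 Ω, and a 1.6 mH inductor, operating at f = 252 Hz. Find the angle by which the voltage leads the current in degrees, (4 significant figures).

ω = 2πf = 1583 rad/s
X_L = ωL = 2.533 Ω
X_C = 1/(ωC) = 7.546 Ω
Parallel: admittances add. Y = 1/R + 1/(jωL) + jωC
Y = (0.1695 − j0.2622) S
|Y| = 0.3122 S → |Z| = 1/|Y| = 3.203 Ω, ∠Z = −∠Y = 57.12°

57.12°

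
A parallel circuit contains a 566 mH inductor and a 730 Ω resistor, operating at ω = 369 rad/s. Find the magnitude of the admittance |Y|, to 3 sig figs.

X_L = ωL = 209 Ω
Parallel: admittances add. Y = 1/R + 1/(jωL)
Y = (0.00137 − j0.00479) S
|Y| = 0.00498 S → |Z| = 1/|Y| = 201 Ω, ∠Z = −∠Y = 74.0°

4.98 mS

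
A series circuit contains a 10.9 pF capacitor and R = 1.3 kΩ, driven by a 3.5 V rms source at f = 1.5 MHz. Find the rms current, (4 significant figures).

356.4 μA

ω = 2πf = 9.425e+06 rad/s
X_C = 1/(ωC) = 9734 Ω
Z = 1300 − j9734 Ω
|Z| = √(1300² + 9734²) = 9821 Ω
I = V/|Z| = 3.5/9821 = 356.4 μA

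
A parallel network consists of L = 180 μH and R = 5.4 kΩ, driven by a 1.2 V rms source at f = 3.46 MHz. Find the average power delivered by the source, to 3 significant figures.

267 μW

ω = 2πf = 2.174e+07 rad/s
X_L = ωL = 3910 Ω
Parallel: admittances add. Y = 1/R + 1/(jωL)
Y = (0.000185 − j0.000256) S
|Y| = 0.000316 S → |Z| = 1/|Y| = 3170 Ω, ∠Z = −∠Y = 54.1°
I = V/|Z| = 379 μA
P = VI cos φ = 1.2 × 0.000379 × cos(54.1°) = 267 μW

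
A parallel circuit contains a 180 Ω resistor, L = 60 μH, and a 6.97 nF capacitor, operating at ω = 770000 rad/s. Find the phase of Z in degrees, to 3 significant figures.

71.2°

X_L = ωL = 46.2 Ω
X_C = 1/(ωC) = 186 Ω
Parallel: admittances add. Y = 1/R + 1/(jωL) + jωC
Y = (0.00556 − j0.0163) S
|Y| = 0.0172 S → |Z| = 1/|Y| = 58.1 Ω, ∠Z = −∠Y = 71.2°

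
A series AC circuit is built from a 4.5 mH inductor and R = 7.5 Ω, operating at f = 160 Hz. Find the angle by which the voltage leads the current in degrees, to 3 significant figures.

ω = 2πf = 1005 rad/s
X_L = ωL = 4.52 Ω
Z = 7.50 + j4.52 Ω
|Z| = √(7.50² + 4.52²) = 8.76 Ω
∠Z = arctan(4.52/7.50) = 31.1°

31.1°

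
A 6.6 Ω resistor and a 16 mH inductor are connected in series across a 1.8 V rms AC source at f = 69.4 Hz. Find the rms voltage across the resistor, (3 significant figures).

ω = 2πf = 436.1 rad/s
X_L = ωL = 6.98 Ω
Z = 6.60 + j6.98 Ω
|Z| = √(6.60² + 6.98²) = 9.60 Ω
I = V/|Z| = 187 mA
V_R = I·|Z_R| = 0.187 × 6.60 = 1.24 V

1.24 V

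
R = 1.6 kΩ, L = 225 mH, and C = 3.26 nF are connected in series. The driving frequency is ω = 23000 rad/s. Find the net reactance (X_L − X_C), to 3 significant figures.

X_L = ωL = 5180 Ω
X_C = 1/(ωC) = 13300 Ω
X = 5180 − 13300 = -8160 Ω

-8160 Ω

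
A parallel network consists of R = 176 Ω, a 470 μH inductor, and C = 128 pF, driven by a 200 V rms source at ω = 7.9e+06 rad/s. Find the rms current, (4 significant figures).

X_L = ωL = 3713 Ω
X_C = 1/(ωC) = 988.9 Ω
Parallel: admittances add. Y = 1/R + 1/(jωL) + jωC
Y = (0.005682 + j0.0007419) S
|Y| = 0.005730 S → |Z| = 1/|Y| = 174.5 Ω, ∠Z = −∠Y = -7.439°
I = V/|Z| = 200/174.5 = 1.146 A

1.146 A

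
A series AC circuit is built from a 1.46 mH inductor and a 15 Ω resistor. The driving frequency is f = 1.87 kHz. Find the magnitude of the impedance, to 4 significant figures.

ω = 2πf = 11750 rad/s
X_L = ωL = 17.15 Ω
Z = 15.00 + j17.15 Ω
|Z| = √(15.00² + 17.15²) = 22.79 Ω

22.79 Ω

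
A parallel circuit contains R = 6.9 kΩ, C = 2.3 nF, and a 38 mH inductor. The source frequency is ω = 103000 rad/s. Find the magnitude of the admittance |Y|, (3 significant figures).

146 μS

X_L = ωL = 3910 Ω
X_C = 1/(ωC) = 4220 Ω
Parallel: admittances add. Y = 1/R + 1/(jωL) + jωC
Y = (0.000145 − j1.86e-05) S
|Y| = 0.000146 S → |Z| = 1/|Y| = 6840 Ω, ∠Z = −∠Y = 7.31°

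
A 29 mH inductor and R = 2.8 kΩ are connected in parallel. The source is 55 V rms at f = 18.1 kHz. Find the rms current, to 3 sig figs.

25.8 mA

ω = 2πf = 113700 rad/s
X_L = ωL = 3300 Ω
Parallel: admittances add. Y = 1/R + 1/(jωL)
Y = (0.000357 − j0.000303) S
|Y| = 0.000468 S → |Z| = 1/|Y| = 2130 Ω, ∠Z = −∠Y = 40.3°
I = V/|Z| = 55/2130 = 25.8 mA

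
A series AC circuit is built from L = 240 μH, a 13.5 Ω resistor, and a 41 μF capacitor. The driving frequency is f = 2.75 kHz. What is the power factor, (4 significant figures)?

0.9801

ω = 2πf = 17280 rad/s
X_L = ωL = 4.147 Ω
X_C = 1/(ωC) = 1.412 Ω
Net reactance X = X_L − X_C = 2.735 Ω
Z = 13.50 + j2.735 Ω
|Z| = √(13.50² + 2.735²) = 13.77 Ω
∠Z = arctan(2.735/13.50) = 11.45°
cos φ = cos(11.45°) = 0.9801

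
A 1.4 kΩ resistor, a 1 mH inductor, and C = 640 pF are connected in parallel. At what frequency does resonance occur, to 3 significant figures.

199 kHz

ω₀ = 1/√(LC) = 1/√(0.001 × 6.4e-10) = 1.25e+06 rad/s
f₀ = ω₀/(2π) = 199 kHz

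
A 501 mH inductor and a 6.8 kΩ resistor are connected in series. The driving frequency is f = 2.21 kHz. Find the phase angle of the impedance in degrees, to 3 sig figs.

45.7°

ω = 2πf = 13890 rad/s
X_L = ωL = 6960 Ω
Z = 6800 + j6960 Ω
|Z| = √(6800² + 6960²) = 9730 Ω
∠Z = arctan(6960/6800) = 45.7°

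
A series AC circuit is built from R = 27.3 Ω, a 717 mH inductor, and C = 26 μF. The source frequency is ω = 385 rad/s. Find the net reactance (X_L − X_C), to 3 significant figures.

X_L = ωL = 276 Ω
X_C = 1/(ωC) = 99.9 Ω
X = 276 − 99.9 = 176 Ω

176 Ω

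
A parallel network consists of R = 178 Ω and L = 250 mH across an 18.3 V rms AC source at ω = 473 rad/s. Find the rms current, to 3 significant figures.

186 mA

X_L = ωL = 118 Ω
Parallel: admittances add. Y = 1/R + 1/(jωL)
Y = (0.00562 − j0.00846) S
|Y| = 0.0102 S → |Z| = 1/|Y| = 98.5 Ω, ∠Z = −∠Y = 56.4°
I = V/|Z| = 18.3/98.5 = 186 mA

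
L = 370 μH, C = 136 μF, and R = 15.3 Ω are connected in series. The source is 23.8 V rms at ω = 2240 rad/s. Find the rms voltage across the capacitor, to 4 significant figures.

5.042 V

X_L = ωL = 0.8288 Ω
X_C = 1/(ωC) = 3.283 Ω
Net reactance X = X_L − X_C = -2.454 Ω
Z = 15.30 − j2.454 Ω
|Z| = √(15.30² + 2.454²) = 15.50 Ω
I = V/|Z| = 1.536 A
V_C = I·|Z_C| = 1.536 × 3.283 = 5.042 V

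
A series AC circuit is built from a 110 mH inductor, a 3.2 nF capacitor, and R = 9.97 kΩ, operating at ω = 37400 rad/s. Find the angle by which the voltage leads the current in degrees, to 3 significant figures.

-23.0°

X_L = ωL = 4110 Ω
X_C = 1/(ωC) = 8360 Ω
Net reactance X = X_L − X_C = -4240 Ω
Z = 9970 − j4240 Ω
|Z| = √(9970² + 4240²) = 10800 Ω
∠Z = arctan(-4240/9970) = -23.0°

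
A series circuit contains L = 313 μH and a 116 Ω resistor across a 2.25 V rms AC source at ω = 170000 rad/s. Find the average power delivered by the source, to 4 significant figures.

X_L = ωL = 53.21 Ω
Z = 116.0 + j53.21 Ω
|Z| = √(116.0² + 53.21²) = 127.6 Ω
∠Z = arctan(53.21/116.0) = 24.64°
I = V/|Z| = 17.63 mA
P = VI cos φ = 2.25 × 0.01763 × cos(24.64°) = 36.06 mW

36.06 mW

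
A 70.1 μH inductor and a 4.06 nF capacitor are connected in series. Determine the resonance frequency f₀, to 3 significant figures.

298 kHz

ω₀ = 1/√(LC) = 1/√(7.01e-05 × 4.06e-09) = 1.874e+06 rad/s
f₀ = ω₀/(2π) = 298 kHz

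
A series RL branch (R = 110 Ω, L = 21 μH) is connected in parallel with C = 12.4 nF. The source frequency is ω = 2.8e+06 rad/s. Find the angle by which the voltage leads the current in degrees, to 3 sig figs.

-77.1°

X_L = ωL = 58.8 Ω
X_C = 1/(ωC) = 28.8 Ω
Branch 1 (R+jX_L): Z₁ = 110 + j58.8 Ω, |Z₁| = 125 Ω
Branch 2 (−jX_C): Z₂ = −j28.8 Ω
Parallel: Z = Z₁Z₂/(Z₁+Z₂), |Z| = 31.5 Ω, ∠Z = -77.1°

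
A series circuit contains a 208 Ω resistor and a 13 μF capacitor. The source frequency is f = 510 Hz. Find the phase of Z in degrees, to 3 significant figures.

-6.58°

ω = 2πf = 3204 rad/s
X_C = 1/(ωC) = 24.0 Ω
Z = 208 − j24.0 Ω
|Z| = √(208² + 24.0²) = 209 Ω
∠Z = arctan(-24.0/208) = -6.58°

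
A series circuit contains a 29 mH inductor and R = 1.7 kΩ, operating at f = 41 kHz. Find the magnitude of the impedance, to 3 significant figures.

7660 Ω

ω = 2πf = 257600 rad/s
X_L = ωL = 7470 Ω
Z = 1700 + j7470 Ω
|Z| = √(1700² + 7470²) = 7660 Ω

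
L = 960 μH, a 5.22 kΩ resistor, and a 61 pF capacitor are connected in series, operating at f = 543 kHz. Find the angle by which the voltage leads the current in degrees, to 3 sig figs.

-16.3°

ω = 2πf = 3.412e+06 rad/s
X_L = ωL = 3280 Ω
X_C = 1/(ωC) = 4800 Ω
Net reactance X = X_L − X_C = -1530 Ω
Z = 5220 − j1530 Ω
|Z| = √(5220² + 1530²) = 5440 Ω
∠Z = arctan(-1530/5220) = -16.3°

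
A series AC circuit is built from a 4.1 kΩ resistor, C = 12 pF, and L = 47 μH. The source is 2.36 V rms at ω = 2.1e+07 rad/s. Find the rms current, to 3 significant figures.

X_L = ωL = 987 Ω
X_C = 1/(ωC) = 3970 Ω
Net reactance X = X_L − X_C = -2980 Ω
Z = 4100 − j2980 Ω
|Z| = √(4100² + 2980²) = 5070 Ω
I = V/|Z| = 2.36/5070 = 466 μA

466 μA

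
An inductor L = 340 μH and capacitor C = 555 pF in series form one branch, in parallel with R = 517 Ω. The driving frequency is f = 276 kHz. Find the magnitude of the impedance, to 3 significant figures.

ω = 2πf = 1.734e+06 rad/s
X_L = ωL = 590 Ω
X_C = 1/(ωC) = 1040 Ω
Branch 1: Z₁ = R = 517 Ω
Branch 2 (series LC): Z₂ = j(X_L − X_C) = −j449 Ω
Parallel: Z = Z₁Z₂/(Z₁+Z₂), |Z| = 339 Ω, ∠Z = -49.0°

339 Ω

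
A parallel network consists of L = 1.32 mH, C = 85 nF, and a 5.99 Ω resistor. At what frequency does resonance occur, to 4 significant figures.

15.03 kHz

ω₀ = 1/√(LC) = 1/√(0.00132 × 8.5e-08) = 94410 rad/s
f₀ = ω₀/(2π) = 15.03 kHz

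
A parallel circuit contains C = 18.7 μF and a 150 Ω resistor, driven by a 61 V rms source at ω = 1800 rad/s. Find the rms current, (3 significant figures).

2.09 A

X_C = 1/(ωC) = 29.7 Ω
Parallel: admittances add. Y = 1/R + jωC
Y = (0.00667 + j0.0337) S
|Y| = 0.0343 S → |Z| = 1/|Y| = 29.1 Ω, ∠Z = −∠Y = -78.8°
I = V/|Z| = 61/29.1 = 2.09 A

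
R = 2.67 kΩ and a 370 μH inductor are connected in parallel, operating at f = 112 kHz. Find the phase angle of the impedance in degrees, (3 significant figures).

ω = 2πf = 703700 rad/s
X_L = ωL = 260 Ω
Parallel: admittances add. Y = 1/R + 1/(jωL)
Y = (0.000375 − j0.00384) S
|Y| = 0.00386 S → |Z| = 1/|Y| = 259 Ω, ∠Z = −∠Y = 84.4°

84.4°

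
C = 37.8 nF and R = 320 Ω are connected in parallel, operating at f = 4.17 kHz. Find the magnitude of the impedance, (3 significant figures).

ω = 2πf = 26200 rad/s
X_C = 1/(ωC) = 1010 Ω
Parallel: admittances add. Y = 1/R + jωC
Y = (0.00313 + j0.000990) S
|Y| = 0.00328 S → |Z| = 1/|Y| = 305 Ω, ∠Z = −∠Y = -17.6°

305 Ω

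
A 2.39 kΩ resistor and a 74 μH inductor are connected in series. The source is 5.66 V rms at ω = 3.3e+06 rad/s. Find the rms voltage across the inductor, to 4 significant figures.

X_L = ωL = 244.2 Ω
Z = 2390 + j244.2 Ω
|Z| = √(2390² + 244.2²) = 2402 Ω
I = V/|Z| = 2.356 mA
V_L = I·|Z_L| = 0.002356 × 244.2 = 0.5753 V

0.5753 V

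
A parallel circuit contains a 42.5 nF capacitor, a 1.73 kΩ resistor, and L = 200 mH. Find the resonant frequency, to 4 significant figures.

1.726 kHz

ω₀ = 1/√(LC) = 1/√(0.2 × 4.25e-08) = 10850 rad/s
f₀ = ω₀/(2π) = 1.726 kHz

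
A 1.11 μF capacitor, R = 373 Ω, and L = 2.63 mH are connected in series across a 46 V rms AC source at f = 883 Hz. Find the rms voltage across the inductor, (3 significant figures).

ω = 2πf = 5548 rad/s
X_L = ωL = 14.6 Ω
X_C = 1/(ωC) = 162 Ω
Net reactance X = X_L − X_C = -148 Ω
Z = 373 − j148 Ω
|Z| = √(373² + 148²) = 401 Ω
I = V/|Z| = 115 mA
V_L = I·|Z_L| = 0.115 × 14.6 = 1.67 V

1.67 V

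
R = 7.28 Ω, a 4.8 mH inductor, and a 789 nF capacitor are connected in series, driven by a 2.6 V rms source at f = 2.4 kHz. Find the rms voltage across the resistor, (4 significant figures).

ω = 2πf = 15080 rad/s
X_L = ωL = 72.38 Ω
X_C = 1/(ωC) = 84.05 Ω
Net reactance X = X_L − X_C = -11.67 Ω
Z = 7.280 − j11.67 Ω
|Z| = √(7.280² + 11.67²) = 13.75 Ω
I = V/|Z| = 189.1 mA
V_R = I·|Z_R| = 0.1891 × 7.280 = 1.376 V

1.376 V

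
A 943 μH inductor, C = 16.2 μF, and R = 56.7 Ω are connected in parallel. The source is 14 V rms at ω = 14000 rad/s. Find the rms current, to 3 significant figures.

X_L = ωL = 13.2 Ω
X_C = 1/(ωC) = 4.41 Ω
Parallel: admittances add. Y = 1/R + 1/(jωL) + jωC
Y = (0.0176 + j0.151) S
|Y| = 0.152 S → |Z| = 1/|Y| = 6.58 Ω, ∠Z = −∠Y = -83.3°
I = V/|Z| = 14/6.58 = 2.13 A

2.13 A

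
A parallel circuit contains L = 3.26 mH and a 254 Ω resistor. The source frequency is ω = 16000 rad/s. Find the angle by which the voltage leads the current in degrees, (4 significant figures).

78.40°

X_L = ωL = 52.16 Ω
Parallel: admittances add. Y = 1/R + 1/(jωL)
Y = (0.003937 − j0.01917) S
|Y| = 0.01957 S → |Z| = 1/|Y| = 51.09 Ω, ∠Z = −∠Y = 78.40°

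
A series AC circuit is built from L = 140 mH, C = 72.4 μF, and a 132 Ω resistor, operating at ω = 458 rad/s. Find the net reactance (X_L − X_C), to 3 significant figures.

X_L = ωL = 64.1 Ω
X_C = 1/(ωC) = 30.2 Ω
X = 64.1 − 30.2 = 34.0 Ω

34.0 Ω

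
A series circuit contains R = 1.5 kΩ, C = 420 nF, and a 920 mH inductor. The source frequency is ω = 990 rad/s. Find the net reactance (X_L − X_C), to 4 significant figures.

-1494 Ω

X_L = ωL = 910.8 Ω
X_C = 1/(ωC) = 2405 Ω
X = 910.8 − 2405 = -1494 Ω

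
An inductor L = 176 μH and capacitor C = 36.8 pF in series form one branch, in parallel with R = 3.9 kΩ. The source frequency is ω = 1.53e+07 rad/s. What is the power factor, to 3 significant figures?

0.229

X_L = ωL = 2690 Ω
X_C = 1/(ωC) = 1780 Ω
Branch 1: Z₁ = R = 3900 Ω
Branch 2 (series LC): Z₂ = j(X_L − X_C) = j917 Ω
Parallel: Z = Z₁Z₂/(Z₁+Z₂), |Z| = 892 Ω, ∠Z = 76.8°
cos φ = cos(76.8°) = 0.229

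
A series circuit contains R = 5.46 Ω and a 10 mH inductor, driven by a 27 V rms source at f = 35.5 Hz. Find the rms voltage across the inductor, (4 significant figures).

10.21 V

ω = 2πf = 223.1 rad/s
X_L = ωL = 2.231 Ω
Z = 5.460 + j2.231 Ω
|Z| = √(5.460² + 2.231²) = 5.898 Ω
I = V/|Z| = 4.578 A
V_L = I·|Z_L| = 4.578 × 2.231 = 10.21 V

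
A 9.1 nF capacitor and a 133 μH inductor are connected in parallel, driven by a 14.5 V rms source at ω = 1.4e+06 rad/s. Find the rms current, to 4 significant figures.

X_L = ωL = 186.2 Ω
X_C = 1/(ωC) = 78.49 Ω
Parallel: admittances add. Y = 1/(jωL) + jωC
Y = (0 + j0.007369) S
|Y| = 0.007369 S → |Z| = 1/|Y| = 135.7 Ω, ∠Z = −∠Y = -90.00°
I = V/|Z| = 14.5/135.7 = 106.9 mA

106.9 mA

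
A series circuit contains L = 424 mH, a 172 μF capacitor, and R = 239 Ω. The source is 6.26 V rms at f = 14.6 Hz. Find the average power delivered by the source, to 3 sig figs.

ω = 2πf = 91.73 rad/s
X_L = ωL = 38.9 Ω
X_C = 1/(ωC) = 63.4 Ω
Net reactance X = X_L − X_C = -24.5 Ω
Z = 239 − j24.5 Ω
|Z| = √(239² + 24.5²) = 240 Ω
∠Z = arctan(-24.5/239) = -5.85°
I = V/|Z| = 26.1 mA
P = VI cos φ = 6.26 × 0.0261 × cos(-5.85°) = 162 mW

162 mW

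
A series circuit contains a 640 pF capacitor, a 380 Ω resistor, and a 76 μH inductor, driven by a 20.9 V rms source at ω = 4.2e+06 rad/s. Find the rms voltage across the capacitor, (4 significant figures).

20.27 V

X_L = ωL = 319.2 Ω
X_C = 1/(ωC) = 372.0 Ω
Net reactance X = X_L − X_C = -52.82 Ω
Z = 380.0 − j52.82 Ω
|Z| = √(380.0² + 52.82²) = 383.7 Ω
I = V/|Z| = 54.48 mA
V_C = I·|Z_C| = 0.05448 × 372.0 = 20.27 V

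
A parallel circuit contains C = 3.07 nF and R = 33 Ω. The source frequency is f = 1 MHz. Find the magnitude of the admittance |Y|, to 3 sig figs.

ω = 2πf = 6.283e+06 rad/s
X_C = 1/(ωC) = 51.8 Ω
Parallel: admittances add. Y = 1/R + jωC
Y = (0.0303 + j0.0193) S
|Y| = 0.0359 S → |Z| = 1/|Y| = 27.8 Ω, ∠Z = −∠Y = -32.5°

35.9 mS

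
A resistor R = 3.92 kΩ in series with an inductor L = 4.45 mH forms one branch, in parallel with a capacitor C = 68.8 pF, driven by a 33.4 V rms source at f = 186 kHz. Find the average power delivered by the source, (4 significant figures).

ω = 2πf = 1.169e+06 rad/s
X_L = ωL = 5201 Ω
X_C = 1/(ωC) = 12440 Ω
Branch 1 (R+jX_L): Z₁ = 3920 + j5201 Ω, |Z₁| = 6512 Ω
Branch 2 (−jX_C): Z₂ = −j12440 Ω
Parallel: Z = Z₁Z₂/(Z₁+Z₂), |Z| = 9842 Ω, ∠Z = 24.55°
I = V/|Z| = 3.394 mA
P = VI cos φ = 33.4 × 0.003394 × cos(24.55°) = 103.1 mW

103.1 mW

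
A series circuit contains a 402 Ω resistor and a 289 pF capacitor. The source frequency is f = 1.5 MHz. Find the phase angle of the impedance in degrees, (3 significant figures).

ω = 2πf = 9.425e+06 rad/s
X_C = 1/(ωC) = 367 Ω
Z = 402 − j367 Ω
|Z| = √(402² + 367²) = 544 Ω
∠Z = arctan(-367/402) = -42.4°

-42.4°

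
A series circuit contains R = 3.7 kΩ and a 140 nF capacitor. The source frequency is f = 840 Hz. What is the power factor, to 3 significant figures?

ω = 2πf = 5278 rad/s
X_C = 1/(ωC) = 1350 Ω
Z = 3700 − j1350 Ω
|Z| = √(3700² + 1350²) = 3940 Ω
∠Z = arctan(-1350/3700) = -20.1°
cos φ = cos(-20.1°) = 0.939

0.939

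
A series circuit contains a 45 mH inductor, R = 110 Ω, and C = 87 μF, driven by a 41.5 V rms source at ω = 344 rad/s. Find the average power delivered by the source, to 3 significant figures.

15.3 W

X_L = ωL = 15.5 Ω
X_C = 1/(ωC) = 33.4 Ω
Net reactance X = X_L − X_C = -17.9 Ω
Z = 110 − j17.9 Ω
|Z| = √(110² + 17.9²) = 111 Ω
∠Z = arctan(-17.9/110) = -9.26°
I = V/|Z| = 372 mA
P = VI cos φ = 41.5 × 0.372 × cos(-9.26°) = 15.3 W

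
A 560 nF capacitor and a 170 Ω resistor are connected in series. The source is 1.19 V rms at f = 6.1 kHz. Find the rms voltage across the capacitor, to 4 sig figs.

0.3145 V

ω = 2πf = 38330 rad/s
X_C = 1/(ωC) = 46.59 Ω
Z = 170.0 − j46.59 Ω
|Z| = √(170.0² + 46.59²) = 176.3 Ω
I = V/|Z| = 6.751 mA
V_C = I·|Z_C| = 0.006751 × 46.59 = 0.3145 V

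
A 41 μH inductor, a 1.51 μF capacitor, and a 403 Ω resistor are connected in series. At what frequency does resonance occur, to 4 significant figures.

ω₀ = 1/√(LC) = 1/√(4.1e-05 × 1.51e-06) = 127100 rad/s
f₀ = ω₀/(2π) = 20.23 kHz

20.23 kHz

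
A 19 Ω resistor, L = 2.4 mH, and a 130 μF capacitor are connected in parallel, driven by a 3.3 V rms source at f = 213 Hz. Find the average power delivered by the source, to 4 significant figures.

573.2 mW

ω = 2πf = 1338 rad/s
X_L = ωL = 3.212 Ω
X_C = 1/(ωC) = 5.748 Ω
Parallel: admittances add. Y = 1/R + 1/(jωL) + jωC
Y = (0.05263 − j0.1374) S
|Y| = 0.1471 S → |Z| = 1/|Y| = 6.798 Ω, ∠Z = −∠Y = 69.03°
I = V/|Z| = 485.4 mA
P = VI cos φ = 3.3 × 0.4854 × cos(69.03°) = 573.2 mW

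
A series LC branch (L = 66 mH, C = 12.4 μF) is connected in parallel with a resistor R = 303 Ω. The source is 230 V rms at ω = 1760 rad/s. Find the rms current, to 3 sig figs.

3.36 A

X_L = ωL = 116 Ω
X_C = 1/(ωC) = 45.8 Ω
Branch 1: Z₁ = R = 303 Ω
Branch 2 (series LC): Z₂ = j(X_L − X_C) = j70.3 Ω
Parallel: Z = Z₁Z₂/(Z₁+Z₂), |Z| = 68.5 Ω, ∠Z = 76.9°
I = V/|Z| = 230/68.5 = 3.36 A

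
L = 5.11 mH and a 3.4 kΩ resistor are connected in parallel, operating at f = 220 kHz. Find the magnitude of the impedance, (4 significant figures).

3064 Ω

ω = 2πf = 1.382e+06 rad/s
X_L = ωL = 7064 Ω
Parallel: admittances add. Y = 1/R + 1/(jωL)
Y = (0.0002941 − j0.0001416) S
|Y| = 0.0003264 S → |Z| = 1/|Y| = 3064 Ω, ∠Z = −∠Y = 25.70°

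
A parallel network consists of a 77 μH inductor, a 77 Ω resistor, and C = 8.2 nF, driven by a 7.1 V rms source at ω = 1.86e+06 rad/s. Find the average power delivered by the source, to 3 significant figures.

655 mW

X_L = ωL = 143 Ω
X_C = 1/(ωC) = 65.6 Ω
Parallel: admittances add. Y = 1/R + 1/(jωL) + jωC
Y = (0.0130 + j0.00827) S
|Y| = 0.0154 S → |Z| = 1/|Y| = 64.9 Ω, ∠Z = −∠Y = -32.5°
I = V/|Z| = 109 mA
P = VI cos φ = 7.1 × 0.109 × cos(-32.5°) = 655 mW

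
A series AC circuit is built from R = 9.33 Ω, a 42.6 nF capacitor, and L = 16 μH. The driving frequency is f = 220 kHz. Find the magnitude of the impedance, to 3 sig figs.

10.6 Ω

ω = 2πf = 1.382e+06 rad/s
X_L = ωL = 22.1 Ω
X_C = 1/(ωC) = 17.0 Ω
Net reactance X = X_L − X_C = 5.13 Ω
Z = 9.33 + j5.13 Ω
|Z| = √(9.33² + 5.13²) = 10.6 Ω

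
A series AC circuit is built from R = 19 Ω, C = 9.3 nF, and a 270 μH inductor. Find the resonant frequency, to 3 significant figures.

100 kHz

ω₀ = 1/√(LC) = 1/√(0.00027 × 9.3e-09) = 631100 rad/s
f₀ = ω₀/(2π) = 100 kHz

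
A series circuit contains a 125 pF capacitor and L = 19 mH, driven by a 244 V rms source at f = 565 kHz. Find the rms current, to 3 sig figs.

ω = 2πf = 3.55e+06 rad/s
X_L = ωL = 67400 Ω
X_C = 1/(ωC) = 2250 Ω
Net reactance X = X_L − X_C = 65200 Ω
Z = j65200 Ω
|Z| = √(0² + 65200²) = 65200 Ω
I = V/|Z| = 244/65200 = 3.74 mA

3.74 mA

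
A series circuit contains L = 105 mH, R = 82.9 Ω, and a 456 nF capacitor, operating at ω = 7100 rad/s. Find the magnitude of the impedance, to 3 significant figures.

444 Ω

X_L = ωL = 746 Ω
X_C = 1/(ωC) = 309 Ω
Net reactance X = X_L − X_C = 437 Ω
Z = 82.9 + j437 Ω
|Z| = √(82.9² + 437²) = 444 Ω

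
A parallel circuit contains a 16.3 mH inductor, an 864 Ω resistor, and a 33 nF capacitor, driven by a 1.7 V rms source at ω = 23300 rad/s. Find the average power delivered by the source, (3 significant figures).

X_L = ωL = 380 Ω
X_C = 1/(ωC) = 1300 Ω
Parallel: admittances add. Y = 1/R + 1/(jωL) + jωC
Y = (0.00116 − j0.00186) S
|Y| = 0.00219 S → |Z| = 1/|Y| = 456 Ω, ∠Z = −∠Y = 58.2°
I = V/|Z| = 3.73 mA
P = VI cos φ = 1.7 × 0.00373 × cos(58.2°) = 3.34 mW

3.34 mW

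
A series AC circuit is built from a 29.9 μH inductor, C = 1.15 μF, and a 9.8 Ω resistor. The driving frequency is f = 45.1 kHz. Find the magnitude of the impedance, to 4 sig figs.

11.19 Ω

ω = 2πf = 283400 rad/s
X_L = ωL = 8.473 Ω
X_C = 1/(ωC) = 3.069 Ω
Net reactance X = X_L − X_C = 5.404 Ω
Z = 9.800 + j5.404 Ω
|Z| = √(9.800² + 5.404²) = 11.19 Ω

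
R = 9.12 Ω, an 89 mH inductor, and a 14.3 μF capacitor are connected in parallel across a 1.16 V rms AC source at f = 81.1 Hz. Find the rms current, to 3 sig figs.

128 mA

ω = 2πf = 509.6 rad/s
X_L = ωL = 45.4 Ω
X_C = 1/(ωC) = 137 Ω
Parallel: admittances add. Y = 1/R + 1/(jωL) + jωC
Y = (0.110 − j0.0148) S
|Y| = 0.111 S → |Z| = 1/|Y| = 9.04 Ω, ∠Z = −∠Y = 7.67°
I = V/|Z| = 1.16/9.04 = 128 mA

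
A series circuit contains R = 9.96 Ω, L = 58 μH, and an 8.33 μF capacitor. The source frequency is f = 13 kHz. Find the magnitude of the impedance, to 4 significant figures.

10.48 Ω

ω = 2πf = 81680 rad/s
X_L = ωL = 4.738 Ω
X_C = 1/(ωC) = 1.470 Ω
Net reactance X = X_L − X_C = 3.268 Ω
Z = 9.960 + j3.268 Ω
|Z| = √(9.960² + 3.268²) = 10.48 Ω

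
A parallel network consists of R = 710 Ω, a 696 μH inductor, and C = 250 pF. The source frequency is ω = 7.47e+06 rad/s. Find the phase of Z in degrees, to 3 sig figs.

-49.9°

X_L = ωL = 5200 Ω
X_C = 1/(ωC) = 535 Ω
Parallel: admittances add. Y = 1/R + 1/(jωL) + jωC
Y = (0.00141 + j0.00168) S
|Y| = 0.00219 S → |Z| = 1/|Y| = 457 Ω, ∠Z = −∠Y = -49.9°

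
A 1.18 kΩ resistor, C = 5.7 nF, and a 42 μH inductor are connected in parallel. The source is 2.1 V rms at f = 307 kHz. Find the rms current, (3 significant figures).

3.34 mA

ω = 2πf = 1.929e+06 rad/s
X_L = ωL = 81.0 Ω
X_C = 1/(ωC) = 91.0 Ω
Parallel: admittances add. Y = 1/R + 1/(jωL) + jωC
Y = (0.000847 − j0.00135) S
|Y| = 0.00159 S → |Z| = 1/|Y| = 628 Ω, ∠Z = −∠Y = 57.9°
I = V/|Z| = 2.1/628 = 3.34 mA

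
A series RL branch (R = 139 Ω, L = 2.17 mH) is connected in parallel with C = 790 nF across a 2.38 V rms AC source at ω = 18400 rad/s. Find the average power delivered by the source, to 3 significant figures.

37.6 mW

X_L = ωL = 39.9 Ω
X_C = 1/(ωC) = 68.8 Ω
Branch 1 (R+jX_L): Z₁ = 139 + j39.9 Ω, |Z₁| = 145 Ω
Branch 2 (−jX_C): Z₂ = −j68.8 Ω
Parallel: Z = Z₁Z₂/(Z₁+Z₂), |Z| = 70.1 Ω, ∠Z = -62.2°
I = V/|Z| = 34.0 mA
P = VI cos φ = 2.38 × 0.0340 × cos(-62.2°) = 37.6 mW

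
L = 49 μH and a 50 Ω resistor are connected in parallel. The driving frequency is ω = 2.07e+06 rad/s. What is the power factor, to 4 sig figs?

X_L = ωL = 101.4 Ω
Parallel: admittances add. Y = 1/R + 1/(jωL)
Y = (0.02000 − j0.009859) S
|Y| = 0.02230 S → |Z| = 1/|Y| = 44.85 Ω, ∠Z = −∠Y = 26.24°
cos φ = cos(26.24°) = 0.8969

0.8969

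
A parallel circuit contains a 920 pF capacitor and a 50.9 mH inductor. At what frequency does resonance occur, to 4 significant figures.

ω₀ = 1/√(LC) = 1/√(0.0509 × 9.2e-10) = 146100 rad/s
f₀ = ω₀/(2π) = 23.26 kHz

23.26 kHz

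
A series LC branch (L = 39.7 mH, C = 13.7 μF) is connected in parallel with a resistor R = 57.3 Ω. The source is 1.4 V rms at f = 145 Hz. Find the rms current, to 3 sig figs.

40.1 mA

ω = 2πf = 911.1 rad/s
X_L = ωL = 36.2 Ω
X_C = 1/(ωC) = 80.1 Ω
Branch 1: Z₁ = R = 57.3 Ω
Branch 2 (series LC): Z₂ = j(X_L − X_C) = −j43.9 Ω
Parallel: Z = Z₁Z₂/(Z₁+Z₂), |Z| = 34.9 Ω, ∠Z = -52.5°
I = V/|Z| = 1.4/34.9 = 40.1 mA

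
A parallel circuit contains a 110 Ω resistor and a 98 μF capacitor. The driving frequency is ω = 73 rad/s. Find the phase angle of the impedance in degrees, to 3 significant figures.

-38.2°

X_C = 1/(ωC) = 140 Ω
Parallel: admittances add. Y = 1/R + jωC
Y = (0.00909 + j0.00715) S
|Y| = 0.0116 S → |Z| = 1/|Y| = 86.4 Ω, ∠Z = −∠Y = -38.2°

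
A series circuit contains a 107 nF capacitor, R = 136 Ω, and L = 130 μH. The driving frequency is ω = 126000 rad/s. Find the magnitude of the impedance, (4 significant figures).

147.8 Ω

X_L = ωL = 16.38 Ω
X_C = 1/(ωC) = 74.17 Ω
Net reactance X = X_L − X_C = -57.79 Ω
Z = 136.0 − j57.79 Ω
|Z| = √(136.0² + 57.79²) = 147.8 Ω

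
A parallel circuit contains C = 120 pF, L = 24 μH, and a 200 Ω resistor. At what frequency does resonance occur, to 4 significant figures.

ω₀ = 1/√(LC) = 1/√(2.4e-05 × 1.2e-10) = 1.863e+07 rad/s
f₀ = ω₀/(2π) = 2.966 MHz

2.966 MHz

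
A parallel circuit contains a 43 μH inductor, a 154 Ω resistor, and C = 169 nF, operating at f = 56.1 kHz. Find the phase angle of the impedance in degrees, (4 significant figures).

ω = 2πf = 352500 rad/s
X_L = ωL = 15.16 Ω
X_C = 1/(ωC) = 16.79 Ω
Parallel: admittances add. Y = 1/R + 1/(jωL) + jωC
Y = (0.006494 − j0.006406) S
|Y| = 0.009122 S → |Z| = 1/|Y| = 109.6 Ω, ∠Z = −∠Y = 44.61°

44.61°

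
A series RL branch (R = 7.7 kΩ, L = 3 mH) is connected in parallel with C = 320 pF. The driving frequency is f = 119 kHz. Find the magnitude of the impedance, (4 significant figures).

ω = 2πf = 747700 rad/s
X_L = ωL = 2243 Ω
X_C = 1/(ωC) = 4179 Ω
Branch 1 (R+jX_L): Z₁ = 7700 + j2243 Ω, |Z₁| = 8020 Ω
Branch 2 (−jX_C): Z₂ = −j4179 Ω
Parallel: Z = Z₁Z₂/(Z₁+Z₂), |Z| = 4222 Ω, ∠Z = -59.64°

4222 Ω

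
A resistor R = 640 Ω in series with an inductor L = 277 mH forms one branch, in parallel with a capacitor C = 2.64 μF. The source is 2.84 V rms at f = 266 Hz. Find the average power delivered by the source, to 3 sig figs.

8.27 mW

ω = 2πf = 1671 rad/s
X_L = ωL = 463 Ω
X_C = 1/(ωC) = 227 Ω
Branch 1 (R+jX_L): Z₁ = 640 + j463 Ω, |Z₁| = 790 Ω
Branch 2 (−jX_C): Z₂ = −j227 Ω
Parallel: Z = Z₁Z₂/(Z₁+Z₂), |Z| = 262 Ω, ∠Z = -74.4°
I = V/|Z| = 10.8 mA
P = VI cos φ = 2.84 × 0.0108 × cos(-74.4°) = 8.27 mW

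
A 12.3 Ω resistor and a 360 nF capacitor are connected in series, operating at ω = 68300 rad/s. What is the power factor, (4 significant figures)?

X_C = 1/(ωC) = 40.67 Ω
Z = 12.30 − j40.67 Ω
|Z| = √(12.30² + 40.67²) = 42.49 Ω
∠Z = arctan(-40.67/12.30) = -73.17°
cos φ = cos(-73.17°) = 0.2895

0.2895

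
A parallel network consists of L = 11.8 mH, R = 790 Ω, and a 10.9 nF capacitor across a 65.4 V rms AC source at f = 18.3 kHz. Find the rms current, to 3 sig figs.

ω = 2πf = 115000 rad/s
X_L = ωL = 1360 Ω
X_C = 1/(ωC) = 798 Ω
Parallel: admittances add. Y = 1/R + 1/(jωL) + jωC
Y = (0.00127 + j0.000516) S
|Y| = 0.00137 S → |Z| = 1/|Y| = 731 Ω, ∠Z = −∠Y = -22.2°
I = V/|Z| = 65.4/731 = 89.4 mA

89.4 mA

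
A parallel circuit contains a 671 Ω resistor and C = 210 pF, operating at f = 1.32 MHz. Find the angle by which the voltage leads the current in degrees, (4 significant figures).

ω = 2πf = 8.294e+06 rad/s
X_C = 1/(ωC) = 574.2 Ω
Parallel: admittances add. Y = 1/R + jωC
Y = (0.001490 + j0.001742) S
|Y| = 0.002292 S → |Z| = 1/|Y| = 436.2 Ω, ∠Z = −∠Y = -49.45°

-49.45°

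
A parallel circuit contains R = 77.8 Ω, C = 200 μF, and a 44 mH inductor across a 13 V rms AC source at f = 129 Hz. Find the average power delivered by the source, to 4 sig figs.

ω = 2πf = 810.5 rad/s
X_L = ωL = 35.66 Ω
X_C = 1/(ωC) = 6.169 Ω
Parallel: admittances add. Y = 1/R + 1/(jωL) + jωC
Y = (0.01285 + j0.1341) S
|Y| = 0.1347 S → |Z| = 1/|Y| = 7.425 Ω, ∠Z = −∠Y = -84.52°
I = V/|Z| = 1.751 A
P = VI cos φ = 13 × 1.751 × cos(-84.52°) = 2.172 W

2.172 W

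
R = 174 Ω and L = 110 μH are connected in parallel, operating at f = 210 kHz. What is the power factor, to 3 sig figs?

ω = 2πf = 1.319e+06 rad/s
X_L = ωL = 145 Ω
Parallel: admittances add. Y = 1/R + 1/(jωL)
Y = (0.00575 − j0.00689) S
|Y| = 0.00897 S → |Z| = 1/|Y| = 111 Ω, ∠Z = −∠Y = 50.2°
cos φ = cos(50.2°) = 0.641

0.641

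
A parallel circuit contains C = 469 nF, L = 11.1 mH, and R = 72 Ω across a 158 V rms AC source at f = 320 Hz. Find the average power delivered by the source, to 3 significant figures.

ω = 2πf = 2011 rad/s
X_L = ωL = 22.3 Ω
X_C = 1/(ωC) = 1060 Ω
Parallel: admittances add. Y = 1/R + 1/(jωL) + jωC
Y = (0.0139 − j0.0439) S
|Y| = 0.0460 S → |Z| = 1/|Y| = 21.7 Ω, ∠Z = −∠Y = 72.4°
I = V/|Z| = 7.27 A
P = VI cos φ = 158 × 7.27 × cos(72.4°) = 347 W

347 W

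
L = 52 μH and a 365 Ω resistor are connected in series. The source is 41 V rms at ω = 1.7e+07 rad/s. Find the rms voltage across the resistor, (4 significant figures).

X_L = ωL = 884.0 Ω
Z = 365.0 + j884.0 Ω
|Z| = √(365.0² + 884.0²) = 956.4 Ω
I = V/|Z| = 42.87 mA
V_R = I·|Z_R| = 0.04287 × 365.0 = 15.65 V

15.65 V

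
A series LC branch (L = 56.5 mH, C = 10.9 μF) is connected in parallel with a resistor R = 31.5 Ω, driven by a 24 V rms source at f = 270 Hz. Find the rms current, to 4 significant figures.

ω = 2πf = 1696 rad/s
X_L = ωL = 95.85 Ω
X_C = 1/(ωC) = 54.08 Ω
Branch 1: Z₁ = R = 31.50 Ω
Branch 2 (series LC): Z₂ = j(X_L − X_C) = j41.77 Ω
Parallel: Z = Z₁Z₂/(Z₁+Z₂), |Z| = 25.15 Ω, ∠Z = 37.02°
I = V/|Z| = 24/25.15 = 954.3 mA

954.3 mA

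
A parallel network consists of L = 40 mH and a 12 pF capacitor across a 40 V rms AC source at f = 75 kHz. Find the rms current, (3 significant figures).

1.90 mA

ω = 2πf = 471200 rad/s
X_L = ωL = 18800 Ω
X_C = 1/(ωC) = 177000 Ω
Parallel: admittances add. Y = 1/(jωL) + jωC
Y = (0 − j4.74e-05) S
|Y| = 4.74e-05 S → |Z| = 1/|Y| = 21100 Ω, ∠Z = −∠Y = 90.0°
I = V/|Z| = 40/21100 = 1.90 mA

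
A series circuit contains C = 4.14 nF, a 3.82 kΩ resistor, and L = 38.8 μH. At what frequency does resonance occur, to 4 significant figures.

397.1 kHz

ω₀ = 1/√(LC) = 1/√(3.88e-05 × 4.14e-09) = 2.495e+06 rad/s
f₀ = ω₀/(2π) = 397.1 kHz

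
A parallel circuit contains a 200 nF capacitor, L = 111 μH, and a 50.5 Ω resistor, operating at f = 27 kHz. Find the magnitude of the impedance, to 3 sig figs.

ω = 2πf = 169600 rad/s
X_L = ωL = 18.8 Ω
X_C = 1/(ωC) = 29.5 Ω
Parallel: admittances add. Y = 1/R + 1/(jωL) + jωC
Y = (0.0198 − j0.0192) S
|Y| = 0.0276 S → |Z| = 1/|Y| = 36.3 Ω, ∠Z = −∠Y = 44.1°

36.3 Ω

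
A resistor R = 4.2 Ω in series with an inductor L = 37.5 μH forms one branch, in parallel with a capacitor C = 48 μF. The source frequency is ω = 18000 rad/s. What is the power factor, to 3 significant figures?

0.270

X_L = ωL = 0.675 Ω
X_C = 1/(ωC) = 1.16 Ω
Branch 1 (R+jX_L): Z₁ = 4.20 + j0.675 Ω, |Z₁| = 4.25 Ω
Branch 2 (−jX_C): Z₂ = −j1.16 Ω
Parallel: Z = Z₁Z₂/(Z₁+Z₂), |Z| = 1.16 Ω, ∠Z = -74.3°
cos φ = cos(-74.3°) = 0.270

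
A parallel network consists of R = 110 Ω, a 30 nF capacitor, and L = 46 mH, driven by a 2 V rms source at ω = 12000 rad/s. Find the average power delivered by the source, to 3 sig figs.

X_L = ωL = 552 Ω
X_C = 1/(ωC) = 2780 Ω
Parallel: admittances add. Y = 1/R + 1/(jωL) + jωC
Y = (0.00909 − j0.00145) S
|Y| = 0.00921 S → |Z| = 1/|Y| = 109 Ω, ∠Z = −∠Y = 9.07°
I = V/|Z| = 18.4 mA
P = VI cos φ = 2 × 0.0184 × cos(9.07°) = 36.4 mW

36.4 mW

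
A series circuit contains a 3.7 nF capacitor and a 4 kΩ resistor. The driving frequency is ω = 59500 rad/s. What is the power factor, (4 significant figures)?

0.6609

X_C = 1/(ωC) = 4542 Ω
Z = 4000 − j4542 Ω
|Z| = √(4000² + 4542²) = 6053 Ω
∠Z = arctan(-4542/4000) = -48.63°
cos φ = cos(-48.63°) = 0.6609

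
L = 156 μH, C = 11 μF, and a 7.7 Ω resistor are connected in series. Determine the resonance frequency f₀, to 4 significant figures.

ω₀ = 1/√(LC) = 1/√(0.000156 × 1.1e-05) = 24140 rad/s
f₀ = ω₀/(2π) = 3.842 kHz

3.842 kHz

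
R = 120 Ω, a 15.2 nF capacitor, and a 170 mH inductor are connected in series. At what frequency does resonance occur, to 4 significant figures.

3.131 kHz

ω₀ = 1/√(LC) = 1/√(0.17 × 1.52e-08) = 19670 rad/s
f₀ = ω₀/(2π) = 3.131 kHz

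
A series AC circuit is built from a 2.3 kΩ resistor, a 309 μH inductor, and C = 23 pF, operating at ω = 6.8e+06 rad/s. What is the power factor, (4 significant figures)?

0.4723

X_L = ωL = 2101 Ω
X_C = 1/(ωC) = 6394 Ω
Net reactance X = X_L − X_C = -4293 Ω
Z = 2300 − j4293 Ω
|Z| = √(2300² + 4293²) = 4870 Ω
∠Z = arctan(-4293/2300) = -61.82°
cos φ = cos(-61.82°) = 0.4723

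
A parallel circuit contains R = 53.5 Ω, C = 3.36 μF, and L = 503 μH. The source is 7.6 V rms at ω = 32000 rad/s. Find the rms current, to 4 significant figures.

X_L = ωL = 16.10 Ω
X_C = 1/(ωC) = 9.301 Ω
Parallel: admittances add. Y = 1/R + 1/(jωL) + jωC
Y = (0.01869 + j0.04539) S
|Y| = 0.04909 S → |Z| = 1/|Y| = 20.37 Ω, ∠Z = −∠Y = -67.62°
I = V/|Z| = 7.6/20.37 = 373.1 mA

373.1 mA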